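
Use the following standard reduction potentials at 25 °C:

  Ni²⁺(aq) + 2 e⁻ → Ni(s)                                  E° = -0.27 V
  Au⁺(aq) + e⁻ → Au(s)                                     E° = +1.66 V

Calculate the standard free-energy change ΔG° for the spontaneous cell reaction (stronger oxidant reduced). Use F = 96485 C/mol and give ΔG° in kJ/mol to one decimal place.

-372.4 kJ/mol

Au⁺/Au (E° = +1.66 V) is the cathode; Ni²⁺/Ni (E° = -0.27 V) is the anode, so E°cell = +1.93 V.
Balancing electrons gives n = 2 (lcm of 1 and 2).
ΔG° = −nFE° = −(2)(96485)(+1.93) = -372,432 J = -372.4 kJ/mol.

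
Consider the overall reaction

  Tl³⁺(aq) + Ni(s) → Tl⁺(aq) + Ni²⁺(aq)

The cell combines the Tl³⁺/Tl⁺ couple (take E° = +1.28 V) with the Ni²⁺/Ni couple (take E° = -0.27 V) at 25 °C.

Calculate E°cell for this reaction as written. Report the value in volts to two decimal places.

The Tl³⁺/Tl⁺ couple has the higher reduction potential, so it is the cathode; Ni²⁺/Ni is oxidised at the anode.
E°cell = E°(cathode) − E°(anode) = (+1.28) − (-0.27) = +1.55 V.

+1.55 V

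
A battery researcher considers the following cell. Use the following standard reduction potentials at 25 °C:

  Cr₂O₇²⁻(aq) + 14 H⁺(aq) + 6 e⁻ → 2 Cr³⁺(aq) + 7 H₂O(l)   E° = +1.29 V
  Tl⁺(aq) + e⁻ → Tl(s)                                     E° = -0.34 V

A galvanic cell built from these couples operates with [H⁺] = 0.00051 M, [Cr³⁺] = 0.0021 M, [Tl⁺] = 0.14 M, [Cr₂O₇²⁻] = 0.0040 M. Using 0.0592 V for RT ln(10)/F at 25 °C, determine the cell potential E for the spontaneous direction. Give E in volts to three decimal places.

Cr₂O₇²⁻/Cr³⁺ is the cathode (higher E°), Tl⁺/Tl the anode: E°cell = +1.29 − (-0.34) = +1.63 V, n = 6.
Overall: Cr₂O₇²⁻(aq) + 14 H⁺(aq) + 6 Tl(s) → 2 Cr³⁺(aq) + 7 H₂O(l) + 6 Tl⁺(aq)
Q = [Cr³⁺]^2·[Tl⁺]^6 / ([Cr₂O₇²⁻]·[H⁺]^14); log Q = 38.013.
E = E° − (0.0592/n) log Q = +1.63 − (0.0592/6)(38.013) = +1.255 V.

+1.255 V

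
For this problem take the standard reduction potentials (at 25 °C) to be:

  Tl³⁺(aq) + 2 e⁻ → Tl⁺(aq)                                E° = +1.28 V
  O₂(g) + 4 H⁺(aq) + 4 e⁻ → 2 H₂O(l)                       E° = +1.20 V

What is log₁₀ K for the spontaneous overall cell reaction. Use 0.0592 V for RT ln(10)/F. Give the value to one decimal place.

Cathode: Tl³⁺/Tl⁺; anode: O₂/H₂O. E°cell = +0.08 V, n = 4.
log K = nE°cell / 0.0592 = (4)(+0.08) / 0.0592 = 5.4.

5.4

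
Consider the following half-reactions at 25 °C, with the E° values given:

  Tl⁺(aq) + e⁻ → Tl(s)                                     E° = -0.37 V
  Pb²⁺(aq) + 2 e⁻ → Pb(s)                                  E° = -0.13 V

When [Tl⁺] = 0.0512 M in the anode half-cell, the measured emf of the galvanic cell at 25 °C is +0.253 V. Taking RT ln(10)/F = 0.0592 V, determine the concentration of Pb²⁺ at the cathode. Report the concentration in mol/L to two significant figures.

0.0072 M

Pb²⁺/Pb is the cathode, Tl⁺/Tl the anode: E°cell = +0.24 V, n = 2.
Overall reaction: Pb²⁺(aq) + 2 Tl(s) → Pb(s) + 2 Tl⁺(aq); Q = [Tl⁺]^2/[Pb²⁺]^1.
From E = E° − (0.0592/n) log Q: log Q = (E° − E)·n/0.0592 = (+0.24 − (+0.253))·2/0.0592 = -0.4392.
So 1·log[Pb²⁺] = 2·log(0.0512) − log Q = -2.5815 − (-0.4392) = -2.1423; [Pb²⁺] = 10^(-2.1423) ≈ 0.0072 M.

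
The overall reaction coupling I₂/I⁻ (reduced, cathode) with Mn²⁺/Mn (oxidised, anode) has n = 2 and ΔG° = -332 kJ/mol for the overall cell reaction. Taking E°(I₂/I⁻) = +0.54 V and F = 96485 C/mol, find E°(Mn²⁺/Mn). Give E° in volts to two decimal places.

E°cell = −ΔG°/(nF) = −(-332×10³)/((2)(96485)) = +1.720 V.
Since I₂/I⁻ is the cathode and Mn²⁺/Mn the anode, E°cell = E°(I₂/I⁻) − E°(Mn²⁺/Mn).
So E°(Mn²⁺/Mn) = E°(I₂/I⁻) − E°cell = (+0.54) − (+1.720) = -1.18 V.

-1.18 V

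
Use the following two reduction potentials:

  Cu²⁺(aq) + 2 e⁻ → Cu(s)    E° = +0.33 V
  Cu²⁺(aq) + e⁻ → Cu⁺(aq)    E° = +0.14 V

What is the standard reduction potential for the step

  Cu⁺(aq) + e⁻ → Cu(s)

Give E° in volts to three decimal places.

+0.520 V

Sequential free energies add, so n₃E°₃ = n₁E°₁ + n₂E°₂.
With n₃ = 2, and the known step contributing 1×(+0.14) V, the unknown satisfies 1·E° = 2×(+0.33) − 1×(+0.14) = +0.520.
E° = +0.520 / 1 = +0.520 V.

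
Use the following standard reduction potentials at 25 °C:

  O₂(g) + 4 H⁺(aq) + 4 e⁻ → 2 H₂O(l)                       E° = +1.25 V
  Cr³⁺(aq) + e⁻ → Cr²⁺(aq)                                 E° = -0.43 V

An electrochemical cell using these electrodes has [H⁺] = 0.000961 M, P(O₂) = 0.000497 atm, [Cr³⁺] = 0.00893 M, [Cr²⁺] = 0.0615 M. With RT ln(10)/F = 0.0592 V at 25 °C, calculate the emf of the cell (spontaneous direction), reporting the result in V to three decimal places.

+1.502 V

O₂/H₂O is the cathode (higher E°), Cr³⁺/Cr²⁺ the anode: E°cell = +1.25 − (-0.43) = +1.68 V, n = 4.
Overall: O₂(g) + 4 H⁺(aq) + 4 Cr²⁺(aq) → 2 H₂O(l) + 4 Cr³⁺(aq)
Q = [Cr³⁺]^4 / (P(O₂)·[H⁺]^4·[Cr²⁺]^4); log Q = 12.021.
E = E° − (0.0592/n) log Q = +1.68 − (0.0592/4)(12.021) = +1.502 V.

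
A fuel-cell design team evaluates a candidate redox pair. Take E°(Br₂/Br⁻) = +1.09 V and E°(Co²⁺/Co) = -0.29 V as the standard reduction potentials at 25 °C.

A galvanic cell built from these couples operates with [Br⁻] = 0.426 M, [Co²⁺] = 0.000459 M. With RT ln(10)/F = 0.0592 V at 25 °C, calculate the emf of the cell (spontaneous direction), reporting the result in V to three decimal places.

Br₂/Br⁻ is the cathode (higher E°), Co²⁺/Co the anode: E°cell = +1.09 − (-0.29) = +1.38 V, n = 2.
Overall: Br₂(l) + Co(s) → 2 Br⁻(aq) + Co²⁺(aq)
Q = [Br⁻]^2·[Co²⁺]; log Q = -4.079.
E = E° − (0.0592/n) log Q = +1.38 − (0.0592/2)(-4.079) = +1.501 V.

+1.501 V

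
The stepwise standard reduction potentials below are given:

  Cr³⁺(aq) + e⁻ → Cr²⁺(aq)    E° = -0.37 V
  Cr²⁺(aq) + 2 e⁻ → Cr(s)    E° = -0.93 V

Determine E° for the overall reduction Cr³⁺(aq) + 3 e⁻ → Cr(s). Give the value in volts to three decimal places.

-0.743 V

Adding the free-energy changes (−nFE°) of the two steps gives −n₃FE°₃ = −n₁FE°₁ − n₂FE°₂.
E°₃ = (1×-0.37 + 2×-0.93) / 3 = (-2.230) / 3 = -0.743 V.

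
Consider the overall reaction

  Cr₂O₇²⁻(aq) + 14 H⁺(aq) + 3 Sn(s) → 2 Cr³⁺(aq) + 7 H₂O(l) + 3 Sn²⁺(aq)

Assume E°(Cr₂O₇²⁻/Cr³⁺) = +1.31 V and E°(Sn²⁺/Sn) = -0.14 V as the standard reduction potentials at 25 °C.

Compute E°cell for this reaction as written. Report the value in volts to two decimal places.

+1.45 V

The Cr₂O₇²⁻/Cr³⁺ couple has the higher reduction potential, so it is the cathode; Sn²⁺/Sn is oxidised at the anode.
E°cell = E°(cathode) − E°(anode) = (+1.31) − (-0.14) = +1.45 V.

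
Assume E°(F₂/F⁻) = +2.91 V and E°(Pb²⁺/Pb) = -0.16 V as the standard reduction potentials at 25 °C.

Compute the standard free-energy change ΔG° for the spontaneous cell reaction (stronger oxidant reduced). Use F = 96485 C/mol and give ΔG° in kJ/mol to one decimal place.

F₂/F⁻ (E° = +2.91 V) is the cathode; Pb²⁺/Pb (E° = -0.16 V) is the anode, so E°cell = +3.07 V.
Balancing electrons gives n = 2 (lcm of 2 and 2).
ΔG° = −nFE° = −(2)(96485)(+3.07) = -592,418 J = -592.4 kJ/mol.

-592.4 kJ/mol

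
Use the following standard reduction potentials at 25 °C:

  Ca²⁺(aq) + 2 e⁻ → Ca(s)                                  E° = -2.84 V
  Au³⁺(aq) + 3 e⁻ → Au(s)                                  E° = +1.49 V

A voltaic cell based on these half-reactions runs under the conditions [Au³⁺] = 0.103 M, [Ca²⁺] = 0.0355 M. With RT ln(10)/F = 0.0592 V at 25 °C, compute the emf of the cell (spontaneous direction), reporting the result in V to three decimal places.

+4.353 V

Au³⁺/Au is the cathode (higher E°), Ca²⁺/Ca the anode: E°cell = +1.49 − (-2.84) = +4.33 V, n = 6.
Overall: 2 Au³⁺(aq) + 3 Ca(s) → 2 Au(s) + 3 Ca²⁺(aq)
Q = [Ca²⁺]^3 / ([Au³⁺]^2); log Q = -2.375.
E = E° − (0.0592/n) log Q = +4.33 − (0.0592/6)(-2.375) = +4.353 V.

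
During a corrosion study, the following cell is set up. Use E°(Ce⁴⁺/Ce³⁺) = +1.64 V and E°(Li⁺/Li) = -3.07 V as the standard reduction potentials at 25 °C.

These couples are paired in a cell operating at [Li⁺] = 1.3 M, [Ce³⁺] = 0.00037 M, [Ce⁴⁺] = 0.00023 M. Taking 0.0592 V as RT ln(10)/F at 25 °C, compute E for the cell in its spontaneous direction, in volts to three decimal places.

Ce⁴⁺/Ce³⁺ is the cathode (higher E°), Li⁺/Li the anode: E°cell = +1.64 − (-3.07) = +4.71 V, n = 1.
Overall: Ce⁴⁺(aq) + Li(s) → Ce³⁺(aq) + Li⁺(aq)
Q = [Ce³⁺]·[Li⁺] / ([Ce⁴⁺]); log Q = 0.320.
E = E° − (0.0592/n) log Q = +4.71 − (0.0592/1)(0.320) = +4.691 V.

+4.691 V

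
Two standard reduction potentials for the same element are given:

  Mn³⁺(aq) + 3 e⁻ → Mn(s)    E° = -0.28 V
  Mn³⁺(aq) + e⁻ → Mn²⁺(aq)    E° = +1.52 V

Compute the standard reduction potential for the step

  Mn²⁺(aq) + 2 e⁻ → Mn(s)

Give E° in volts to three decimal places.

Sequential free energies add, so n₃E°₃ = n₁E°₁ + n₂E°₂.
With n₃ = 3, and the known step contributing 1×(+1.52) V, the unknown satisfies 2·E° = 3×(-0.28) − 1×(+1.52) = -2.360.
E° = -2.360 / 2 = -1.180 V.

-1.180 V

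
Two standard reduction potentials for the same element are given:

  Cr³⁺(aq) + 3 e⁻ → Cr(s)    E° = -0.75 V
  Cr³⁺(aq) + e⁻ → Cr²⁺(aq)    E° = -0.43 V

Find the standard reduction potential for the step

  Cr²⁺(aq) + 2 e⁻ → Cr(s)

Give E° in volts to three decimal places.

-0.910 V

Sequential free energies add, so n₃E°₃ = n₁E°₁ + n₂E°₂.
With n₃ = 3, and the known step contributing 1×(-0.43) V, the unknown satisfies 2·E° = 3×(-0.75) − 1×(-0.43) = -1.820.
E° = -1.820 / 2 = -0.910 V.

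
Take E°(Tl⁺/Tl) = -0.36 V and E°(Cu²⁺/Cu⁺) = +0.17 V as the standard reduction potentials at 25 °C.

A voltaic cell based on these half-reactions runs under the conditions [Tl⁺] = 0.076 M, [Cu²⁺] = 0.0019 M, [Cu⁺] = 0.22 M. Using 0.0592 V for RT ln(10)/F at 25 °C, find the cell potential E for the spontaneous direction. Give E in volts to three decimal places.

Cu²⁺/Cu⁺ is the cathode (higher E°), Tl⁺/Tl the anode: E°cell = +0.17 − (-0.36) = +0.53 V, n = 1.
Overall: Cu²⁺(aq) + Tl(s) → Cu⁺(aq) + Tl⁺(aq)
Q = [Cu⁺]·[Tl⁺] / ([Cu²⁺]); log Q = 0.944.
E = E° − (0.0592/n) log Q = +0.53 − (0.0592/1)(0.944) = +0.474 V.

+0.474 V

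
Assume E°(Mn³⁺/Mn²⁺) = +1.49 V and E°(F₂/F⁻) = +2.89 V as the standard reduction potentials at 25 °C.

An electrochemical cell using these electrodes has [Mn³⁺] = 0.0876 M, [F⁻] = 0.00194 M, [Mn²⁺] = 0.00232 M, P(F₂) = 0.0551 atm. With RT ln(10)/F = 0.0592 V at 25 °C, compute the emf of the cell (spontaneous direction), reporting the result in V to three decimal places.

F₂/F⁻ is the cathode (higher E°), Mn³⁺/Mn²⁺ the anode: E°cell = +2.89 − (+1.49) = +1.40 V, n = 2.
Overall: F₂(g) + 2 Mn²⁺(aq) → 2 F⁻(aq) + 2 Mn³⁺(aq)
Q = [F⁻]^2·[Mn³⁺]^2 / (P(F₂)·[Mn²⁺]^2); log Q = -1.012.
E = E° − (0.0592/n) log Q = +1.40 − (0.0592/2)(-1.012) = +1.430 V.

+1.430 V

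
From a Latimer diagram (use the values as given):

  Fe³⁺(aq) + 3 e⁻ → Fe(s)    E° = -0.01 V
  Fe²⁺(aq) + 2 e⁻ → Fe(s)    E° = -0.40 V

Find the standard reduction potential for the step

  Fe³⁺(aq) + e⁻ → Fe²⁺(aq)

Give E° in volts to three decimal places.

Sequential free energies add, so n₃E°₃ = n₁E°₁ + n₂E°₂.
With n₃ = 3, and the known step contributing 2×(-0.40) V, the unknown satisfies 1·E° = 3×(-0.01) − 2×(-0.40) = +0.770.
E° = +0.770 / 1 = +0.770 V.

+0.770 V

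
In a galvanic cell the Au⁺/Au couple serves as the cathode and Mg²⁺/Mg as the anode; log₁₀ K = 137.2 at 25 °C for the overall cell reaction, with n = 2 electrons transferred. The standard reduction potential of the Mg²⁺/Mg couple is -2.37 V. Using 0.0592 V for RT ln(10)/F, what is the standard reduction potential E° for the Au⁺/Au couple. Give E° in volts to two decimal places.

E°cell = (0.0592/n)·log K = (0.0592/2)(137.2) = +4.061 V.
Since Au⁺/Au is the cathode and Mg²⁺/Mg the anode, E°cell = E°(Au⁺/Au) − E°(Mg²⁺/Mg).
So E°(Au⁺/Au) = E°cell + E°(Mg²⁺/Mg) = +4.061 + (-2.37) = +1.69 V.

+1.69 V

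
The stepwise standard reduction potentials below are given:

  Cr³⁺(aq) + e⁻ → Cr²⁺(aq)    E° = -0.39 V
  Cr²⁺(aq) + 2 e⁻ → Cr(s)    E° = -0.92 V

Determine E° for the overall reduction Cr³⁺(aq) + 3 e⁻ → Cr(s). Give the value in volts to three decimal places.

Since ΔG° = −nFE° is additive over sequential reductions, n₃E°₃ = n₁E°₁ + n₂E°₂.
E°₃ = (1×-0.39 + 2×-0.92) / 3 = (-2.230) / 3 = -0.743 V.

-0.743 V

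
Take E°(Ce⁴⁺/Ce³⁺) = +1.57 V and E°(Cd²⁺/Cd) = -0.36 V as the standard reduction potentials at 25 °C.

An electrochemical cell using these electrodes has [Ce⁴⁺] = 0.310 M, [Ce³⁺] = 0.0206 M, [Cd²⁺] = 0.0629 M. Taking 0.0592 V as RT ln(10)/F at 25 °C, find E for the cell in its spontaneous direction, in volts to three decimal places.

Ce⁴⁺/Ce³⁺ is the cathode (higher E°), Cd²⁺/Cd the anode: E°cell = +1.57 − (-0.36) = +1.93 V, n = 2.
Overall: 2 Ce⁴⁺(aq) + Cd(s) → 2 Ce³⁺(aq) + Cd²⁺(aq)
Q = [Ce³⁺]^2·[Cd²⁺] / ([Ce⁴⁺]^2); log Q = -3.556.
E = E° − (0.0592/n) log Q = +1.93 − (0.0592/2)(-3.556) = +2.035 V.

+2.035 V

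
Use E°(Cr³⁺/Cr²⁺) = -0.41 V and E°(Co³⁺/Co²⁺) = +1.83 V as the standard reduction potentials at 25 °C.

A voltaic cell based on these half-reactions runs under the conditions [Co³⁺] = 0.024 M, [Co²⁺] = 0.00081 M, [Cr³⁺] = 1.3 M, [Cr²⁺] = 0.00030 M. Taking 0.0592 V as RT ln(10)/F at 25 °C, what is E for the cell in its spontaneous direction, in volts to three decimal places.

+2.112 V

Co³⁺/Co²⁺ is the cathode (higher E°), Cr³⁺/Cr²⁺ the anode: E°cell = +1.83 − (-0.41) = +2.24 V, n = 1.
Overall: Co³⁺(aq) + Cr²⁺(aq) → Co²⁺(aq) + Cr³⁺(aq)
Q = [Co²⁺]·[Cr³⁺] / ([Co³⁺]·[Cr²⁺]); log Q = 2.165.
E = E° − (0.0592/n) log Q = +2.24 − (0.0592/1)(2.165) = +2.112 V.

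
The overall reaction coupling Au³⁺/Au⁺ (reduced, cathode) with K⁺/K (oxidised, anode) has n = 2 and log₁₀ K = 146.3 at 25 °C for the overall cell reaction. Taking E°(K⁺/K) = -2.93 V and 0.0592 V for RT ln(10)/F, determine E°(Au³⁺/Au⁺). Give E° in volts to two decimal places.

E°cell = (0.0592/n)·log K = (0.0592/2)(146.3) = +4.330 V.
Since Au³⁺/Au⁺ is the cathode and K⁺/K the anode, E°cell = E°(Au³⁺/Au⁺) − E°(K⁺/K).
So E°(Au³⁺/Au⁺) = E°cell + E°(K⁺/K) = +4.330 + (-2.93) = +1.40 V.

+1.40 V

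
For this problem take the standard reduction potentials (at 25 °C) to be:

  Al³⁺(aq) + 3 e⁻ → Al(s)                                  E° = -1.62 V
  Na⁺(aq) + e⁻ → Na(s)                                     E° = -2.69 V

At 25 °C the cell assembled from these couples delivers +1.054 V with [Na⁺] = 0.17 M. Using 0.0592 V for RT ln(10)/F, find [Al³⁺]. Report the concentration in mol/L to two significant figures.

Al³⁺/Al is the cathode, Na⁺/Na the anode: E°cell = +1.07 V, n = 3.
Overall reaction: Al³⁺(aq) + 3 Na(s) → Al(s) + 3 Na⁺(aq); Q = [Na⁺]^3/[Al³⁺]^1.
From E = E° − (0.0592/n) log Q: log Q = (E° − E)·n/0.0592 = (+1.07 − (+1.054))·3/0.0592 = 0.8108.
So 1·log[Al³⁺] = 3·log(0.17) − log Q = -2.3087 − (0.8108) = -3.1195; [Al³⁺] = 10^(-3.1195) ≈ 0.00076 M.

0.00076 M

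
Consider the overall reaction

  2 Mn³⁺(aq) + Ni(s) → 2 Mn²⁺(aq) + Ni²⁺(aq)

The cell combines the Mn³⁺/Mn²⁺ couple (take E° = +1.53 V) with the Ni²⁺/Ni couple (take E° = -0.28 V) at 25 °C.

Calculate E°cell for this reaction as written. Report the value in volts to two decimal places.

The Mn³⁺/Mn²⁺ couple has the higher reduction potential, so it is the cathode; Ni²⁺/Ni is oxidised at the anode.
E°cell = E°(cathode) − E°(anode) = (+1.53) − (-0.28) = +1.81 V.

+1.81 V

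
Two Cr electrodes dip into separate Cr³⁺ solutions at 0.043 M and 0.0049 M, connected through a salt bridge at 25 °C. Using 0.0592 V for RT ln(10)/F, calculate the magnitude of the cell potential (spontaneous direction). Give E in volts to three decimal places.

+0.019 V

For a concentration cell E°cell = 0. The 0.043 M side is the cathode (reduction is favoured where [Cr³⁺] is higher).
With n = 3, E = −(0.0592/3) log([Cr³⁺]ₐₙ/[Cr³⁺]꜀ₐₜ) = −(0.0592/3) log(0.0049/0.043) = −(0.0592/3)(-0.943) = +0.019 V.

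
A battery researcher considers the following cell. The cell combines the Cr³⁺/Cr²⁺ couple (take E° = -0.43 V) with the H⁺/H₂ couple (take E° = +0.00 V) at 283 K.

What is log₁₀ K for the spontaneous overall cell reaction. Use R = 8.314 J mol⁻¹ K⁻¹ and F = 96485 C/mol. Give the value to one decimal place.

Cathode: H⁺/H₂; anode: Cr³⁺/Cr²⁺. E°cell = (+0.00) − (-0.43) = +0.43 V, with n = 2.
ΔG° = −nFE° = −RT ln K, so ln K = nFE°/(RT) = (2)(96485)(+0.43) / ((8.314)(283)) = 35.266.
log₁₀ K = 35.266 / ln 10 = 15.3.

15.3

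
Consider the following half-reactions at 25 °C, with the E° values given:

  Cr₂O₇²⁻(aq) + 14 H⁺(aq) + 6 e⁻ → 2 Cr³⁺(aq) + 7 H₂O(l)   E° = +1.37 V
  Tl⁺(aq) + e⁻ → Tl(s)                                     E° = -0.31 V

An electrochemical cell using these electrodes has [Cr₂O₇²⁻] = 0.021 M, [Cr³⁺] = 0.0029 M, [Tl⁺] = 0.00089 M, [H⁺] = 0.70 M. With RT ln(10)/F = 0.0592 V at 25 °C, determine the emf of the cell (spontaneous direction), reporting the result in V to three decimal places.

+1.873 V

Cr₂O₇²⁻/Cr³⁺ is the cathode (higher E°), Tl⁺/Tl the anode: E°cell = +1.37 − (-0.31) = +1.68 V, n = 6.
Overall: Cr₂O₇²⁻(aq) + 14 H⁺(aq) + 6 Tl(s) → 2 Cr³⁺(aq) + 7 H₂O(l) + 6 Tl⁺(aq)
Q = [Cr³⁺]^2·[Tl⁺]^6 / ([Cr₂O₇²⁻]·[H⁺]^14); log Q = -19.532.
E = E° − (0.0592/n) log Q = +1.68 − (0.0592/6)(-19.532) = +1.873 V.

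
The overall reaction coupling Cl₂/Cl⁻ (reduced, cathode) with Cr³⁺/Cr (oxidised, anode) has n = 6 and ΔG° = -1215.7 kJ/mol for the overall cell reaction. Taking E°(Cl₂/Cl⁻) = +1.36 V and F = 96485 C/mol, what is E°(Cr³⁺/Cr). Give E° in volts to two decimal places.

-0.74 V

E°cell = −ΔG°/(nF) = −(-1215.7×10³)/((6)(96485)) = +2.100 V.
Since Cl₂/Cl⁻ is the cathode and Cr³⁺/Cr the anode, E°cell = E°(Cl₂/Cl⁻) − E°(Cr³⁺/Cr).
So E°(Cr³⁺/Cr) = E°(Cl₂/Cl⁻) − E°cell = (+1.36) − (+2.100) = -0.74 V.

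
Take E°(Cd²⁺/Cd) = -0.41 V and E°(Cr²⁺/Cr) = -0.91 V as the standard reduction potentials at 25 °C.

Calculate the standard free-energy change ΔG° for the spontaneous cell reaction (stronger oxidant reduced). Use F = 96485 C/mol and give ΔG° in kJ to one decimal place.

-96.5 kJ

Cd²⁺/Cd (E° = -0.41 V) is the cathode; Cr²⁺/Cr (E° = -0.91 V) is the anode, so E°cell = +0.50 V.
Balancing electrons gives n = 2 (lcm of 2 and 2).
ΔG° = −nFE° = −(2)(96485)(+0.50) = -96,485 J = -96.5 kJ.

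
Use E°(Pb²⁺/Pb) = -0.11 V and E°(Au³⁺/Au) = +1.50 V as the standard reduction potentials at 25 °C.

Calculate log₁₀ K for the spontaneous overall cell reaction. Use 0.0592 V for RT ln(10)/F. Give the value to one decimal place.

163.2

Cathode: Au³⁺/Au; anode: Pb²⁺/Pb. E°cell = +1.61 V, n = 6.
log K = nE°cell / 0.0592 = (6)(+1.61) / 0.0592 = 163.2.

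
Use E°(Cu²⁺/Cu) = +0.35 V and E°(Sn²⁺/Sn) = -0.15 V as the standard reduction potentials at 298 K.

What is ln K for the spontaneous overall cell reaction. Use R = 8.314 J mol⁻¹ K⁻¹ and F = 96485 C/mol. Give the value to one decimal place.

38.9

Cathode: Cu²⁺/Cu; anode: Sn²⁺/Sn. E°cell = (+0.35) − (-0.15) = +0.50 V, with n = 2.
ΔG° = −nFE° = −RT ln K, so ln K = nFE°/(RT) = (2)(96485)(+0.50) / ((8.314)(298)) = 38.943.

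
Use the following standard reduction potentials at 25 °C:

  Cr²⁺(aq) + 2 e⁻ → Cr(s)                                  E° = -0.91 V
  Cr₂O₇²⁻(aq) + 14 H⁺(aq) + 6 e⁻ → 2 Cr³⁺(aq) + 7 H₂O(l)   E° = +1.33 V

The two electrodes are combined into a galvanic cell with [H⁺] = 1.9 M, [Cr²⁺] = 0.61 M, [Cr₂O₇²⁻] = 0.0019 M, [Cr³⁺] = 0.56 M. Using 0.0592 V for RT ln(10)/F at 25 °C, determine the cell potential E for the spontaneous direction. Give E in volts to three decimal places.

Cr₂O₇²⁻/Cr³⁺ is the cathode (higher E°), Cr²⁺/Cr the anode: E°cell = +1.33 − (-0.91) = +2.24 V, n = 6.
Overall: Cr₂O₇²⁻(aq) + 14 H⁺(aq) + 3 Cr(s) → 2 Cr³⁺(aq) + 7 H₂O(l) + 3 Cr²⁺(aq)
Q = [Cr³⁺]^2·[Cr²⁺]^3 / ([Cr₂O₇²⁻]·[H⁺]^14); log Q = -2.329.
E = E° − (0.0592/n) log Q = +2.24 − (0.0592/6)(-2.329) = +2.263 V.

+2.263 V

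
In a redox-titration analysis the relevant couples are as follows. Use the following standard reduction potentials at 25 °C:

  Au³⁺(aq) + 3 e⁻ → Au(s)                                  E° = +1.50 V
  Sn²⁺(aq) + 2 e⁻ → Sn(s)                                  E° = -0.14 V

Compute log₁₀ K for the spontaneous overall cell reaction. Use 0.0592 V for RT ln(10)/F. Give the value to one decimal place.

Cathode: Au³⁺/Au; anode: Sn²⁺/Sn. E°cell = +1.64 V, n = 6.
log K = nE°cell / 0.0592 = (6)(+1.64) / 0.0592 = 166.2.

166.2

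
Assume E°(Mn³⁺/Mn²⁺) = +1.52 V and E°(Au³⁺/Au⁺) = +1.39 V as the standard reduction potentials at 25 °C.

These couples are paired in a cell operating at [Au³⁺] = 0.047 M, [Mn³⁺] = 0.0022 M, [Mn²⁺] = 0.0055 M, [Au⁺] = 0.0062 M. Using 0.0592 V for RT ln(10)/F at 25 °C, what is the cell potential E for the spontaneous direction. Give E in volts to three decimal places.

Mn³⁺/Mn²⁺ is the cathode (higher E°), Au³⁺/Au⁺ the anode: E°cell = +1.52 − (+1.39) = +0.13 V, n = 2.
Overall: 2 Mn³⁺(aq) + Au⁺(aq) → 2 Mn²⁺(aq) + Au³⁺(aq)
Q = [Mn²⁺]^2·[Au³⁺] / ([Mn³⁺]^2·[Au⁺]); log Q = 1.676.
E = E° − (0.0592/n) log Q = +0.13 − (0.0592/2)(1.676) = +0.080 V.

+0.080 V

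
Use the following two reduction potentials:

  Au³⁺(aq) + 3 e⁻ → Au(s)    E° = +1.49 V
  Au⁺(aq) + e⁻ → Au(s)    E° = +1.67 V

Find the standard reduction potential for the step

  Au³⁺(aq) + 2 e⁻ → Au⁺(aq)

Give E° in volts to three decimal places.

+1.400 V

Sequential free energies add, so n₃E°₃ = n₁E°₁ + n₂E°₂.
With n₃ = 3, and the known step contributing 1×(+1.67) V, the unknown satisfies 2·E° = 3×(+1.49) − 1×(+1.67) = +2.800.
E° = +2.800 / 2 = +1.400 V.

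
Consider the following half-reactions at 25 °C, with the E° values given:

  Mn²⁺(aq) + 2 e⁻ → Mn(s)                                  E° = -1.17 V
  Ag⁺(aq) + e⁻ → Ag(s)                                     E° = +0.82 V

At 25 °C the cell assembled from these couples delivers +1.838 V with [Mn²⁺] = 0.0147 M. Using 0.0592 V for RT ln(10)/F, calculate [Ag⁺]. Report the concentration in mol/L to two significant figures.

Ag⁺/Ag is the cathode, Mn²⁺/Mn the anode: E°cell = +1.99 V, n = 2.
Overall reaction: 2 Ag⁺(aq) + Mn(s) → 2 Ag(s) + Mn²⁺(aq); Q = [Mn²⁺]^1/[Ag⁺]^2.
From E = E° − (0.0592/n) log Q: log Q = (E° − E)·n/0.0592 = (+1.99 − (+1.838))·2/0.0592 = 5.1351.
So 2·log[Ag⁺] = 1·log(0.0147) − log Q = -1.8327 − (5.1351) = -6.9678; log[Ag⁺] = -6.9678 / 2 = -3.4839; [Ag⁺] = 10^(-3.4839) ≈ 0.00033 M.

0.00033 M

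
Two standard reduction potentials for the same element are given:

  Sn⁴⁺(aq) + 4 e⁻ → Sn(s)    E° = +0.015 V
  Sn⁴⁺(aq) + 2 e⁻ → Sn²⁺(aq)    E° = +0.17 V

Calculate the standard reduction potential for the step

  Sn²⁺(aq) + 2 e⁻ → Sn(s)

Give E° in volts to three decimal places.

-0.140 V

Sequential free energies add, so n₃E°₃ = n₁E°₁ + n₂E°₂.
With n₃ = 4, and the known step contributing 2×(+0.17) V, the unknown satisfies 2·E° = 4×(+0.015) − 2×(+0.17) = -0.280.
E° = -0.280 / 2 = -0.140 V.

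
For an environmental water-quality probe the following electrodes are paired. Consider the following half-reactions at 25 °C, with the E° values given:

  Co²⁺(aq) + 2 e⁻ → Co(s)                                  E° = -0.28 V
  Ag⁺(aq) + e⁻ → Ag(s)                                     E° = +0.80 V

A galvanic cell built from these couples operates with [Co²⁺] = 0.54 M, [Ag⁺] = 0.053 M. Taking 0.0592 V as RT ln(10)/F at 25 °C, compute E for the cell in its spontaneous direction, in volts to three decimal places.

+1.012 V

Ag⁺/Ag is the cathode (higher E°), Co²⁺/Co the anode: E°cell = +0.80 − (-0.28) = +1.08 V, n = 2.
Overall: 2 Ag⁺(aq) + Co(s) → 2 Ag(s) + Co²⁺(aq)
Q = [Co²⁺] / ([Ag⁺]^2); log Q = 2.284.
E = E° − (0.0592/n) log Q = +1.08 − (0.0592/2)(2.284) = +1.012 V.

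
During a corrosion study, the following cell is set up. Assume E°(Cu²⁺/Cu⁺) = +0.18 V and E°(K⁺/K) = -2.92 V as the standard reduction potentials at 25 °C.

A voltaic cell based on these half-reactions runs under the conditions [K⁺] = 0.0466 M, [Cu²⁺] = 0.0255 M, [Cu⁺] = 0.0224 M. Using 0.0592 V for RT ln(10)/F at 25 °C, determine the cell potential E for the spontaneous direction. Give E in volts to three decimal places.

+3.182 V

Cu²⁺/Cu⁺ is the cathode (higher E°), K⁺/K the anode: E°cell = +0.18 − (-2.92) = +3.10 V, n = 1.
Overall: Cu²⁺(aq) + K(s) → Cu⁺(aq) + K⁺(aq)
Q = [Cu⁺]·[K⁺] / ([Cu²⁺]); log Q = -1.388.
E = E° − (0.0592/n) log Q = +3.10 − (0.0592/1)(-1.388) = +3.182 V.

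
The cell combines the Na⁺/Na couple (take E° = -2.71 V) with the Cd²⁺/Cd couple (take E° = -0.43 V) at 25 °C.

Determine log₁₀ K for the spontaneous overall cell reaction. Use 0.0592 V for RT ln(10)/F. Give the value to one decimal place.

77.0

Cathode: Cd²⁺/Cd; anode: Na⁺/Na. E°cell = +2.28 V, n = 2.
log K = nE°cell / 0.0592 = (2)(+2.28) / 0.0592 = 77.0.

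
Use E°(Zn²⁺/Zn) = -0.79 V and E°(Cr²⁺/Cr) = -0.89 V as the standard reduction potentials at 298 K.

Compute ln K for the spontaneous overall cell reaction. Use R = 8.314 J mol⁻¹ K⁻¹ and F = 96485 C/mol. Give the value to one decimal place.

Cathode: Zn²⁺/Zn; anode: Cr²⁺/Cr. E°cell = (-0.79) − (-0.89) = +0.10 V, with n = 2.
ΔG° = −nFE° = −RT ln K, so ln K = nFE°/(RT) = (2)(96485)(+0.10) / ((8.314)(298)) = 7.789.

7.8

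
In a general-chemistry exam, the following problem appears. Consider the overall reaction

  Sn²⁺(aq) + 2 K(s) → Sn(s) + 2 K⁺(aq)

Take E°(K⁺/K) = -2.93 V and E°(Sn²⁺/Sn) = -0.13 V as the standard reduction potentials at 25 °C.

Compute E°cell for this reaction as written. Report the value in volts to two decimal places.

The Sn²⁺/Sn couple has the higher reduction potential, so it is the cathode; K⁺/K is oxidised at the anode.
E°cell = E°(cathode) − E°(anode) = (-0.13) − (-2.93) = +2.80 V.

+2.80 V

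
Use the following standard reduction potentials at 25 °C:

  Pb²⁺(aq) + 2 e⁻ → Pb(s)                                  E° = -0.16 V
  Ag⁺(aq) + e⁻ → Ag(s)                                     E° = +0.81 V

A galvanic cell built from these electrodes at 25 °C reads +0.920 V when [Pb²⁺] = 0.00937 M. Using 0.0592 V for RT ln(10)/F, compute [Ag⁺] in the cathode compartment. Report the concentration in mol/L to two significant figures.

Ag⁺/Ag is the cathode, Pb²⁺/Pb the anode: E°cell = +0.97 V, n = 2.
Overall reaction: 2 Ag⁺(aq) + Pb(s) → 2 Ag(s) + Pb²⁺(aq); Q = [Pb²⁺]^1/[Ag⁺]^2.
From E = E° − (0.0592/n) log Q: log Q = (E° − E)·n/0.0592 = (+0.97 − (+0.920))·2/0.0592 = 1.6892.
So 2·log[Ag⁺] = 1·log(0.00937) − log Q = -2.0283 − (1.6892) = -3.7175; log[Ag⁺] = -3.7175 / 2 = -1.8587; [Ag⁺] = 10^(-1.8587) ≈ 0.014 M.

0.014 M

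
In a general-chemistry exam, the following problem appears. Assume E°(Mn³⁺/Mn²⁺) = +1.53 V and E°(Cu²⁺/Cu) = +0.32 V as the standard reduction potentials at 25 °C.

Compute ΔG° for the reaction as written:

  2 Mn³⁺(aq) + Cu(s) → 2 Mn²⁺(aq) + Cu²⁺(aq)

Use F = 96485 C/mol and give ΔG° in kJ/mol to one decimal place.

-233.5 kJ/mol

As written, Mn³⁺/Mn²⁺ is reduced (cathode) and Cu²⁺/Cu is oxidised (anode), so E°cell = (+1.53) − (+0.32) = +1.21 V.
Balancing electrons gives n = 2.
ΔG° = −nFE° = −(2)(96485)(+1.21) = -233,494 J = -233.5 kJ/mol.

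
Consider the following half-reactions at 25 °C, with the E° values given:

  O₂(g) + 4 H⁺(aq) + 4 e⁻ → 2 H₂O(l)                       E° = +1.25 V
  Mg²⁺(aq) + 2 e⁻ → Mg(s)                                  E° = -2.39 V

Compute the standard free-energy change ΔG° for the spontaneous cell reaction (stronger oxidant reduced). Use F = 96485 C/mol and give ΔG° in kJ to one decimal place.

O₂/H₂O (E° = +1.25 V) is the cathode; Mg²⁺/Mg (E° = -2.39 V) is the anode, so E°cell = +3.64 V.
Balancing electrons gives n = 4 (lcm of 4 and 2).
ΔG° = −nFE° = −(4)(96485)(+3.64) = -1,404,822 J = -1404.8 kJ.

-1404.8 kJ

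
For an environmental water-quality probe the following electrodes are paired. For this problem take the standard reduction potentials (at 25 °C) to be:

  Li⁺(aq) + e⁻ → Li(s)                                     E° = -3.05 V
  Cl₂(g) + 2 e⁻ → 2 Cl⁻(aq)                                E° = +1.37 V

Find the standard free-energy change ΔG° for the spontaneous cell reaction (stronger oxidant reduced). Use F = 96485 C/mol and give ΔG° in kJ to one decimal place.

Cl₂/Cl⁻ (E° = +1.37 V) is the cathode; Li⁺/Li (E° = -3.05 V) is the anode, so E°cell = +4.42 V.
Balancing electrons gives n = 2 (lcm of 2 and 1).
ΔG° = −nFE° = −(2)(96485)(+4.42) = -852,927 J = -852.9 kJ.

-852.9 kJ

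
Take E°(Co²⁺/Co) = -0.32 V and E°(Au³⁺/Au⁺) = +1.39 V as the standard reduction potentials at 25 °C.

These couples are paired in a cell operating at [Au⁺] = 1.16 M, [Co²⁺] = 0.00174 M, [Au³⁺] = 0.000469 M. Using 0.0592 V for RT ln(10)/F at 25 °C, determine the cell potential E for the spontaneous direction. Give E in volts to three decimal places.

+1.691 V

Au³⁺/Au⁺ is the cathode (higher E°), Co²⁺/Co the anode: E°cell = +1.39 − (-0.32) = +1.71 V, n = 2.
Overall: Au³⁺(aq) + Co(s) → Au⁺(aq) + Co²⁺(aq)
Q = [Au⁺]·[Co²⁺] / ([Au³⁺]); log Q = 0.634.
E = E° − (0.0592/n) log Q = +1.71 − (0.0592/2)(0.634) = +1.691 V.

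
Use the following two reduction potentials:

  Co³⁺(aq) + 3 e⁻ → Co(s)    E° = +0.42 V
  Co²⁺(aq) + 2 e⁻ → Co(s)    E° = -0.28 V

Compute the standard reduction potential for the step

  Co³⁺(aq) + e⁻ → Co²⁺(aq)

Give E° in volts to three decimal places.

Sequential free energies add, so n₃E°₃ = n₁E°₁ + n₂E°₂.
With n₃ = 3, and the known step contributing 2×(-0.28) V, the unknown satisfies 1·E° = 3×(+0.42) − 2×(-0.28) = +1.820.
E° = +1.820 / 1 = +1.820 V.

+1.820 V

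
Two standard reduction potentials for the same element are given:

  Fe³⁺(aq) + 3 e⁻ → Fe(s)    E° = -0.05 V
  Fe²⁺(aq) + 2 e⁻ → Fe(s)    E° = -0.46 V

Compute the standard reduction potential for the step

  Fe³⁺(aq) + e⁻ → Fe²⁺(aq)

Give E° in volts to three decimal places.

+0.770 V

Sequential free energies add, so n₃E°₃ = n₁E°₁ + n₂E°₂.
With n₃ = 3, and the known step contributing 2×(-0.46) V, the unknown satisfies 1·E° = 3×(-0.05) − 2×(-0.46) = +0.770.
E° = +0.770 / 1 = +0.770 V.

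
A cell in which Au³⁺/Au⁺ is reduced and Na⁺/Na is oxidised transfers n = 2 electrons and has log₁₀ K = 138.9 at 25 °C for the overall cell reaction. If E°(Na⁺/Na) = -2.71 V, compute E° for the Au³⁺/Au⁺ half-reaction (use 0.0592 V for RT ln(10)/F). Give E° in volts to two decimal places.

E°cell = (0.0592/n)·log K = (0.0592/2)(138.9) = +4.111 V.
Since Au³⁺/Au⁺ is the cathode and Na⁺/Na the anode, E°cell = E°(Au³⁺/Au⁺) − E°(Na⁺/Na).
So E°(Au³⁺/Au⁺) = E°cell + E°(Na⁺/Na) = +4.111 + (-2.71) = +1.40 V.

+1.40 V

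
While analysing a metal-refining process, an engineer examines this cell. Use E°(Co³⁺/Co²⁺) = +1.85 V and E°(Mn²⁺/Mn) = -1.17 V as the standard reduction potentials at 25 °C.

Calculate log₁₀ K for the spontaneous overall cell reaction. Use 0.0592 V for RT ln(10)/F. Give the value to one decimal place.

102.0

Cathode: Co³⁺/Co²⁺; anode: Mn²⁺/Mn. E°cell = +3.02 V, n = 2.
log K = nE°cell / 0.0592 = (2)(+3.02) / 0.0592 = 102.0.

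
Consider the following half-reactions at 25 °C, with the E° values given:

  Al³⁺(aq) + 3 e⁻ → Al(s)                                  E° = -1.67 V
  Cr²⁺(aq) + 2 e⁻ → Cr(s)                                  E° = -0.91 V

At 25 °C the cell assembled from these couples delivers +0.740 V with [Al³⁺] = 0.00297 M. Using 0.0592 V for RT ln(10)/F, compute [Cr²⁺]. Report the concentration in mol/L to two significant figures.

0.0044 M

Cr²⁺/Cr is the cathode, Al³⁺/Al the anode: E°cell = +0.76 V, n = 6.
Overall reaction: 3 Cr²⁺(aq) + 2 Al(s) → 3 Cr(s) + 2 Al³⁺(aq); Q = [Al³⁺]^2/[Cr²⁺]^3.
From E = E° − (0.0592/n) log Q: log Q = (E° − E)·n/0.0592 = (+0.76 − (+0.740))·6/0.0592 = 2.0270.
So 3·log[Cr²⁺] = 2·log(0.00297) − log Q = -5.0545 − (2.0270) = -7.0815; log[Cr²⁺] = -7.0815 / 3 = -2.3605; [Cr²⁺] = 10^(-2.3605) ≈ 0.0044 M.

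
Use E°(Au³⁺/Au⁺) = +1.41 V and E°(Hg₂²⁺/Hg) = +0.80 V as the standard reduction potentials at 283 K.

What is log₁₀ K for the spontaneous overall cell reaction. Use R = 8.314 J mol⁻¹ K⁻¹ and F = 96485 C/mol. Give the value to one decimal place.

21.7

Cathode: Au³⁺/Au⁺; anode: Hg₂²⁺/Hg. E°cell = (+1.41) − (+0.80) = +0.61 V, with n = 2.
ΔG° = −nFE° = −RT ln K, so ln K = nFE°/(RT) = (2)(96485)(+0.61) / ((8.314)(283)) = 50.029.
log₁₀ K = 50.029 / ln 10 = 21.7.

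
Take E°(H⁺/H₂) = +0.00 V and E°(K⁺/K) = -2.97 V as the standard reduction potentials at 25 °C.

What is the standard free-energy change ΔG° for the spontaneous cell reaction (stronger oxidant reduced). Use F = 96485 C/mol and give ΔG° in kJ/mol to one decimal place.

-573.1 kJ/mol

H⁺/H₂ (E° = +0.00 V) is the cathode; K⁺/K (E° = -2.97 V) is the anode, so E°cell = +2.97 V.
Balancing electrons gives n = 2 (lcm of 2 and 1).
ΔG° = −nFE° = −(2)(96485)(+2.97) = -573,121 J = -573.1 kJ/mol.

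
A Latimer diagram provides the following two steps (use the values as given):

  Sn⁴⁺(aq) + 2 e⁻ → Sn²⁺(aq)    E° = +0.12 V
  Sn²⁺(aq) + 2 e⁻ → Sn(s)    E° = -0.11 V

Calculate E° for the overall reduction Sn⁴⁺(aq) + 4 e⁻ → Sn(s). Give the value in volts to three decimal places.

Adding the free-energy changes (−nFE°) of the two steps gives −n₃FE°₃ = −n₁FE°₁ − n₂FE°₂.
E°₃ = (2×+0.12 + 2×-0.11) / 4 = (+0.020) / 4 = +0.005 V.

+0.005 V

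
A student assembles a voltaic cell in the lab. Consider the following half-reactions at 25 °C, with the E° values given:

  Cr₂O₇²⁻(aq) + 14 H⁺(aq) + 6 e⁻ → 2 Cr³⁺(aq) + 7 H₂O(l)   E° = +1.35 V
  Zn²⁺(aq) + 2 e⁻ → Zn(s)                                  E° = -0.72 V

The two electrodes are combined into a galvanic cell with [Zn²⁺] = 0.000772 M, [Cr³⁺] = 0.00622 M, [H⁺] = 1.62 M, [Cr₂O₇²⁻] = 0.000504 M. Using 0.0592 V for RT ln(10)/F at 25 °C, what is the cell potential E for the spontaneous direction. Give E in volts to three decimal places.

Cr₂O₇²⁻/Cr³⁺ is the cathode (higher E°), Zn²⁺/Zn the anode: E°cell = +1.35 − (-0.72) = +2.07 V, n = 6.
Overall: Cr₂O₇²⁻(aq) + 14 H⁺(aq) + 3 Zn(s) → 2 Cr³⁺(aq) + 7 H₂O(l) + 3 Zn²⁺(aq)
Q = [Cr³⁺]^2·[Zn²⁺]^3 / ([Cr₂O₇²⁻]·[H⁺]^14); log Q = -13.385.
E = E° − (0.0592/n) log Q = +2.07 − (0.0592/6)(-13.385) = +2.202 V.

+2.202 V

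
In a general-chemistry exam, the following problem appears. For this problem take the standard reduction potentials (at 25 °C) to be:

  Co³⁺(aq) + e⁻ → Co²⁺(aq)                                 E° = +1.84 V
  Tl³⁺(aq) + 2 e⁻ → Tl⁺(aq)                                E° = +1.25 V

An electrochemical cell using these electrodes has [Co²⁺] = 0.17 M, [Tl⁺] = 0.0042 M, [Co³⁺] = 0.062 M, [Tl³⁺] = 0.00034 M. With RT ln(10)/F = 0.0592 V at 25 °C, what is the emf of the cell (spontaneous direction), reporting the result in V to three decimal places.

+0.596 V

Co³⁺/Co²⁺ is the cathode (higher E°), Tl³⁺/Tl⁺ the anode: E°cell = +1.84 − (+1.25) = +0.59 V, n = 2.
Overall: 2 Co³⁺(aq) + Tl⁺(aq) → 2 Co²⁺(aq) + Tl³⁺(aq)
Q = [Co²⁺]^2·[Tl³⁺] / ([Co³⁺]^2·[Tl⁺]); log Q = -0.216.
E = E° − (0.0592/n) log Q = +0.59 − (0.0592/2)(-0.216) = +0.596 V.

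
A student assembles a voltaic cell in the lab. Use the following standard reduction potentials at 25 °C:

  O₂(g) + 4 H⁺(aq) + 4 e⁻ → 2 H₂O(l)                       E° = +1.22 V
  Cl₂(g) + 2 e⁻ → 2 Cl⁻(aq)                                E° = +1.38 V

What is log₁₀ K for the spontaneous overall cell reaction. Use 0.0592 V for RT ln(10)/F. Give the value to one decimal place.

10.8

Cathode: Cl₂/Cl⁻; anode: O₂/H₂O. E°cell = +0.16 V, n = 4.
log K = nE°cell / 0.0592 = (4)(+0.16) / 0.0592 = 10.8.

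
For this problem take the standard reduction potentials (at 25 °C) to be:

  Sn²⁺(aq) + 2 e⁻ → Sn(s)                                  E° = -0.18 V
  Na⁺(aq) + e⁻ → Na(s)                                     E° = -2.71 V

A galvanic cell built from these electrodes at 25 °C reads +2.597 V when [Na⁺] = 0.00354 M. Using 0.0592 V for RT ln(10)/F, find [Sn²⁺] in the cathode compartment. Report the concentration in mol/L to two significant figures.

Sn²⁺/Sn is the cathode, Na⁺/Na the anode: E°cell = +2.53 V, n = 2.
Overall reaction: Sn²⁺(aq) + 2 Na(s) → Sn(s) + 2 Na⁺(aq); Q = [Na⁺]^2/[Sn²⁺]^1.
From E = E° − (0.0592/n) log Q: log Q = (E° − E)·n/0.0592 = (+2.53 − (+2.597))·2/0.0592 = -2.2635.
So 1·log[Sn²⁺] = 2·log(0.00354) − log Q = -4.9020 − (-2.2635) = -2.6385; [Sn²⁺] = 10^(-2.6385) ≈ 0.0023 M.

0.0023 M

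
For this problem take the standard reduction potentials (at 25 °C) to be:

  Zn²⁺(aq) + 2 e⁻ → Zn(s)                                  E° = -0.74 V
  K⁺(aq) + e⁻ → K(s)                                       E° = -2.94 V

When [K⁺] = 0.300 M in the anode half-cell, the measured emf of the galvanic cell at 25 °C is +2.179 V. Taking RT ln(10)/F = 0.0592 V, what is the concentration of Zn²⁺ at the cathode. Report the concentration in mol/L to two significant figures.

0.018 M

Zn²⁺/Zn is the cathode, K⁺/K the anode: E°cell = +2.20 V, n = 2.
Overall reaction: Zn²⁺(aq) + 2 K(s) → Zn(s) + 2 K⁺(aq); Q = [K⁺]^2/[Zn²⁺]^1.
From E = E° − (0.0592/n) log Q: log Q = (E° − E)·n/0.0592 = (+2.20 − (+2.179))·2/0.0592 = 0.7095.
So 1·log[Zn²⁺] = 2·log(0.3) − log Q = -1.0458 − (0.7095) = -1.7553; [Zn²⁺] = 10^(-1.7553) ≈ 0.018 M.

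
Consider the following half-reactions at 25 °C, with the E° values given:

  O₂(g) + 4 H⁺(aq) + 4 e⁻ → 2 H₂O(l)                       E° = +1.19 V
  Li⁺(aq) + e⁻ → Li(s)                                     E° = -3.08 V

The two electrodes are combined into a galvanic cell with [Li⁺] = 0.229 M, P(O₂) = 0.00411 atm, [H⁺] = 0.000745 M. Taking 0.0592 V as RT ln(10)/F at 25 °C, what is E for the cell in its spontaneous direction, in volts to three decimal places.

O₂/H₂O is the cathode (higher E°), Li⁺/Li the anode: E°cell = +1.19 − (-3.08) = +4.27 V, n = 4.
Overall: O₂(g) + 4 H⁺(aq) + 4 Li(s) → 2 H₂O(l) + 4 Li⁺(aq)
Q = [Li⁺]^4 / (P(O₂)·[H⁺]^4); log Q = 12.337.
E = E° − (0.0592/n) log Q = +4.27 − (0.0592/4)(12.337) = +4.087 V.

+4.087 V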